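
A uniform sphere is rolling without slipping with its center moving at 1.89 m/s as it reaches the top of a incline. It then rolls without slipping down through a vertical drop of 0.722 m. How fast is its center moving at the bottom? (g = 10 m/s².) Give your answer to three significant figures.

v ≈ 3.73 m/s

Here I = (2/5)MR², so the shape factor k = I/(MR²) = 0.4.
Rolling without slipping gives ω = v/R, so the total kinetic energy is ½Mv² + ½Iω² = ½(1+k)Mv² = (7/10)Mv².
Conserving energy between top and bottom: (7/10)Mv² = (7/10)Mv₀² + Mgh, hence v² = v₀² + 2gh/(1+k).
v = √(1.89² + 2×10×0.722/1.4) = √13.89 ≈ 3.73 m/s.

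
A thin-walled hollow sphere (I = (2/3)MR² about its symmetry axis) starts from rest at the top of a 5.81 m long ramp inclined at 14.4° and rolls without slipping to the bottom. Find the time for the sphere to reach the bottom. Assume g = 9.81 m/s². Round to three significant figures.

For this body I = (2/3)MR², i.e. k = I/(MR²) = 2/3.
Newton's second law down the slope: Mg sinθ − f = Ma. The torque equation fR = Iα (with α = a/R) gives f = kMa.
Hence a = g sinθ/(1+k) = 9.81×sin14.4°/1.667 = 1.464 m/s².
Starting from rest, L = ½at², so t = √(2L/a) = √(2×5.81/1.464) ≈ 2.82 s.

t ≈ 2.82 s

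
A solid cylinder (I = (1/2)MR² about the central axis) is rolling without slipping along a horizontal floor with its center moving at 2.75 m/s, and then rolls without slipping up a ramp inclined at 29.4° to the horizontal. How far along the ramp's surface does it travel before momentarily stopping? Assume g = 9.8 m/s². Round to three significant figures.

d ≈ 1.18 m

For this body I = (1/2)MR², i.e. k = I/(MR²) = 0.5.
Since it rolls without slipping, ω = v/R and KE = ½Mv² + ½Iω² = ½(1+k)Mv² = (3/4)Mv².
Setting this equal to Mgh gives the vertical rise h = (1+k)v₀²/(2g) = 1.5×2.75²/(2×9.8) = 0.5788 m.
The distance along the slope is d = h/sinθ = 0.5788/sin29.4° ≈ 1.18 m.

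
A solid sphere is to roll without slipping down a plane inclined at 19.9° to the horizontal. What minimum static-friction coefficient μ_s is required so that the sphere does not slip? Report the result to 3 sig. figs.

μ_min ≈ 0.103

For this body I = (2/5)MR², i.e. k = I/(MR²) = 0.4.
Along the incline Mg sinθ − f = Ma, and torque about the center fR = Iα = kMR²(a/R) gives f = kMa.
These give a = g sinθ/(1+k) and the required friction f = kMg sinθ/(1+k).
With N = Mg cosθ, the no-slip condition f ≤ μN gives μ_min = f/N = k tanθ/(1+k).
μ_min = 0.4 × tan19.9° / 1.4 ≈ 0.103.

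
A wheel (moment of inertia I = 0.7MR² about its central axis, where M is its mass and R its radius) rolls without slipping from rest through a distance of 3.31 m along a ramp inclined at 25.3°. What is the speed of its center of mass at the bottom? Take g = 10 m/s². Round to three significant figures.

Here I = 0.7MR², so the shape factor k = I/(MR²) = 0.7.
Rolling without slipping gives ω = v/R, so the total kinetic energy is ½Mv² + ½Iω² = ½(1+k)Mv² = (17/20)Mv².
The vertical drop is h = L sinθ = 3.31 × sin25.3° = 1.415 m.
Energy conservation: Mgh = (17/20)Mv², so v = √(2gh/(1+k)) = √(2 × 10 × 1.415 / 1.7) ≈ 4.08 m/s.

v ≈ 4.08 m/s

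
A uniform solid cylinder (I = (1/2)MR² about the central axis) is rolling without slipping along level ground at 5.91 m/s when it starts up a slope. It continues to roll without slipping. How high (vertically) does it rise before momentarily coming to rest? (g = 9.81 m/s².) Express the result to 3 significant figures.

For this body I = (1/2)MR², i.e. k = I/(MR²) = 0.5.
Pure rolling means v = ωR; then KE = ½Mv² + ½I(v/R)² = ½(1+k)Mv² = (3/4)Mv².
At the top the kinetic energy is zero, so (3/4)Mv₀² = Mgh.
Thus h = (1+k)v₀²/(2g) = 1.5 × 5.91² / (2 × 9.81) ≈ 2.67 m.

h ≈ 2.67 m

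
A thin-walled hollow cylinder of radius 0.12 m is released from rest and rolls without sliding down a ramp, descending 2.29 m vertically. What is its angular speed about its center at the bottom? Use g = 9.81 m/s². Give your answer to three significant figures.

ω ≈ 39.5 rad/s

The moment of inertia is MR², giving k ≡ I/(MR²) = 1.
Pure rolling means v = ωR; then KE = ½Mv² + ½I(v/R)² = ½(1+k)Mv² = Mv².
Energy conservation Mgh = ½(1+k)Mv² gives v = √(2gh/(1+k)) = √(2 × 9.81 × 2.29 / 2) = 4.74 m/s.
Then ω = v/R = 4.74 / 0.12 ≈ 39.5 rad/s.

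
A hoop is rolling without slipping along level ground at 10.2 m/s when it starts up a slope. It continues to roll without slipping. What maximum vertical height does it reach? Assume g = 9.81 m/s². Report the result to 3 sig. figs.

h ≈ 10.6 m

Here I = MR², so the shape factor k = I/(MR²) = 1.
Pure rolling means v = ωR; then KE = ½Mv² + ½I(v/R)² = ½(1+k)Mv² = Mv².
All of this converts to potential energy at the highest point: Mv₀² = Mgh.
Thus h = (1+k)v₀²/(2g) = 2 × 10.2² / (2 × 9.81) ≈ 10.6 m.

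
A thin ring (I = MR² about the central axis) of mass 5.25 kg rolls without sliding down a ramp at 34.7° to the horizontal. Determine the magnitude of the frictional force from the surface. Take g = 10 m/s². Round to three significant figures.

For this body I = MR², i.e. k = I/(MR²) = 1.
Translational: Mg sinθ − f = Ma. Rotational about the CM: fR = Iα = kMRa, so f = kMa.
Combining, a = g sinθ/(1+k) and f = kMa = kMg sinθ/(1+k).
f = 1 × 5.25 × 10 × sin34.7° / 2 ≈ 14.9 N.

f ≈ 14.9 N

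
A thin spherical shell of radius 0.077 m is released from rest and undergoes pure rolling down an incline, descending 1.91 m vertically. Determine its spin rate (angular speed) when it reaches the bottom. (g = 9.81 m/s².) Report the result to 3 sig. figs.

With I = (2/3)MR², the ratio k = I/(MR²) is 2/3.
The rolling condition ω = v/R makes the rotational term ½I(v/R)² = ½kMv², so KE_total = ½(1+k)Mv² = (5/6)Mv².
Energy conservation Mgh = ½(1+k)Mv² gives v = √(2gh/(1+k)) = √(2 × 9.81 × 1.91 / 1.667) = 4.742 m/s.
Then ω = v/R = 4.742 / 0.077 ≈ 61.6 rad/s.

ω ≈ 61.6 rad/s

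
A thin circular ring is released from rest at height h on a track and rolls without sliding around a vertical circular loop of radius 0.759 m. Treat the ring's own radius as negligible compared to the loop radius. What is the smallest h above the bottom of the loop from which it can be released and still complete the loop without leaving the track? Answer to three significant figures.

h_min ≈ 2.28 m

The moment of inertia is MR², giving k ≡ I/(MR²) = 1.
At the top, contact is just lost when gravity alone supplies the centripetal force: Mg = Mv_top²/r, i.e. v_top² = gr.
With ω = v/R, the kinetic energy at speed v is ½(1+k)Mv² = Mv².
Energy conservation from release (height h) to the top (height 2r): Mgh = Mg(2r) + M·gr.
Thus h_min = 2r + (1+k)r/2 = r(2 + 2/2) = 0.759 × 3 ≈ 2.28 m.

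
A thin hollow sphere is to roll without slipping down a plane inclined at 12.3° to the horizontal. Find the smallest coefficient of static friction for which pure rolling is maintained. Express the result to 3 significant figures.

μ_min ≈ 0.0872

With I = (2/3)MR², the ratio k = I/(MR²) is 2/3.
Along the incline Mg sinθ − f = Ma, and torque about the center fR = Iα = kMR²(a/R) gives f = kMa.
These give a = g sinθ/(1+k) and the required friction f = kMg sinθ/(1+k).
The normal force is N = Mg cosθ, so μ_min = f/N = k tanθ/(1+k).
μ_min = (2/3) × tan12.3° / 1.667 ≈ 0.0872.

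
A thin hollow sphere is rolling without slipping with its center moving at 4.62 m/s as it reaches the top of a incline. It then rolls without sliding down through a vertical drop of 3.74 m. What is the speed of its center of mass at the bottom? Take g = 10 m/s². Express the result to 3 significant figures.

For this body I = (2/3)MR², i.e. k = I/(MR²) = 2/3.
Rolling without slipping gives ω = v/R, so the total kinetic energy is ½Mv² + ½Iω² = ½(1+k)Mv² = (5/6)Mv².
Energy conservation: (5/6)Mv₀² + Mgh = (5/6)Mv², so v² = v₀² + 2gh/(1+k).
v = √(4.62² + 2×10×3.74/1.667) = √66.22 ≈ 8.14 m/s.

v ≈ 8.14 m/s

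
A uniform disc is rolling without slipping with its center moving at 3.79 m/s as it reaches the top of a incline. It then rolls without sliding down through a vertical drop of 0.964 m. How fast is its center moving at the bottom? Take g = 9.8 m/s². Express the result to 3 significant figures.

Here I = (1/2)MR², so the shape factor k = I/(MR²) = 0.5.
Pure rolling means v = ωR; then KE = ½Mv² + ½I(v/R)² = ½(1+k)Mv² = (3/4)Mv².
Energy conservation: (3/4)Mv₀² + Mgh = (3/4)Mv², so v² = v₀² + 2gh/(1+k).
v = √(3.79² + 2×9.8×0.964/1.5) = √26.96 ≈ 5.19 m/s.

v ≈ 5.19 m/s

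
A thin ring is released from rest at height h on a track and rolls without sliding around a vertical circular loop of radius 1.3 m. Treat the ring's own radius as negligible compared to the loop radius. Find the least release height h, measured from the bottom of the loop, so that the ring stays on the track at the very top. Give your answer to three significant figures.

With I = MR², the ratio k = I/(MR²) is 1.
At the top, contact is just lost when gravity alone supplies the centripetal force: Mg = Mv_top²/r, i.e. v_top² = gr.
With ω = v/R, the kinetic energy at speed v is ½(1+k)Mv² = Mv².
Energy conservation from release (height h) to the top (height 2r): Mgh = Mg(2r) + M·gr.
Thus h_min = 2r + (1+k)r/2 = r(2 + 2/2) = 1.3 × 3 ≈ 3.90 m.

h_min ≈ 3.90 m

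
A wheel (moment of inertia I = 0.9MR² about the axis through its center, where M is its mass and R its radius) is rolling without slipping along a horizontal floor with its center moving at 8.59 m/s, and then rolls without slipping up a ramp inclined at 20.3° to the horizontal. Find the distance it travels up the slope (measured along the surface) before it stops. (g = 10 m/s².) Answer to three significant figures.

Here I = 0.9MR², so the shape factor k = I/(MR²) = 0.9.
Pure rolling means v = ωR; then KE = ½Mv² + ½I(v/R)² = ½(1+k)Mv² = (19/20)Mv².
Setting this equal to Mgh gives the vertical rise h = (1+k)v₀²/(2g) = 1.9×8.59²/(2×10) = 7.01 m.
Along the incline, d = h/sinθ = 7.01/sin20.3° ≈ 20.2 m.

d ≈ 20.2 m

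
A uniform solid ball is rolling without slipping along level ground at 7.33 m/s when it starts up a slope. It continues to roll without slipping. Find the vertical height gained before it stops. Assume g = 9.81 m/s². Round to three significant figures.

h ≈ 3.83 m

Here I = (2/5)MR², so the shape factor k = I/(MR²) = 0.4.
Pure rolling means v = ωR; then KE = ½Mv² + ½I(v/R)² = ½(1+k)Mv² = (7/10)Mv².
All of this converts to potential energy at the highest point: (7/10)Mv₀² = Mgh.
Thus h = (1+k)v₀²/(2g) = 1.4 × 7.33² / (2 × 9.81) ≈ 3.83 m.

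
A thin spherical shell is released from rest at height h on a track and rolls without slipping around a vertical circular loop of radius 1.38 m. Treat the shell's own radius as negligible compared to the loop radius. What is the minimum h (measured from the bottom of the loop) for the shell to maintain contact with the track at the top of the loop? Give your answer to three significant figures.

h_min ≈ 3.91 m

Here I = (2/3)MR², so the shape factor k = I/(MR²) = 2/3.
At the top, contact is just lost when gravity alone supplies the centripetal force: Mg = Mv_top²/r, i.e. v_top² = gr.
With ω = v/R, the kinetic energy at speed v is ½(1+k)Mv² = (5/6)Mv².
Energy conservation from release (height h) to the top (height 2r): Mgh = Mg(2r) + (5/6)M·gr.
Thus h_min = 2r + (1+k)r/2 = r(2 + 1.667/2) = 1.38 × 2.833 ≈ 3.91 m.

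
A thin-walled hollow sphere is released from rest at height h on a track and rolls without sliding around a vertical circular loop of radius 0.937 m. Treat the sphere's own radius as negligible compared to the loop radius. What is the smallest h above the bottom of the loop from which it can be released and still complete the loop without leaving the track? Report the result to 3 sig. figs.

Here I = (2/3)MR², so the shape factor k = I/(MR²) = 2/3.
At the top of the loop, the minimum-contact condition is Mg = Mv_top²/r, so v_top² = gr.
With ω = v/R, the kinetic energy at speed v is ½(1+k)Mv² = (5/6)Mv².
Energy conservation from release (height h) to the top (height 2r): Mgh = Mg(2r) + (5/6)M·gr.
Thus h_min = 2r + (1+k)r/2 = r(2 + 1.667/2) = 0.937 × 2.833 ≈ 2.65 m.

h_min ≈ 2.65 m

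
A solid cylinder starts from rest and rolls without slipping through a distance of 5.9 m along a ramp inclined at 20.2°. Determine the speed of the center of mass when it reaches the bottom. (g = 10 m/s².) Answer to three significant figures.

v ≈ 5.21 m/s

The moment of inertia is (1/2)MR², giving k ≡ I/(MR²) = 0.5.
Rolling without slipping gives ω = v/R, so the total kinetic energy is ½Mv² + ½Iω² = ½(1+k)Mv² = (3/4)Mv².
The vertical drop is h = L sinθ = 5.9 × sin20.2° = 2.037 m.
Setting Mgh = (3/4)Mv² gives v = √(2gh/(1+k)) = √(2·10·2.037/1.5) ≈ 5.21 m/s.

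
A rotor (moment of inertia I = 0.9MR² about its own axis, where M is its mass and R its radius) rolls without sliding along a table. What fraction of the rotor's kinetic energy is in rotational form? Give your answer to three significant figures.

With I = 0.9MR², the ratio k = I/(MR²) is 0.9.
With ω = v/R, KE_trans = ½Mv² and KE_rot = ½Iω² = ½kMv², so KE_total = ½(1+k)Mv².
The rotational fraction is therefore k/(1+k) = 0.9/1.9 ≈ 0.474.

fraction ≈ 0.474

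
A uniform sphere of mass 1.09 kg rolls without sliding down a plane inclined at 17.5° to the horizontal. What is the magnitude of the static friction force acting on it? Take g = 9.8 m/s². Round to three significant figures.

f ≈ 0.918 N

The moment of inertia is (2/5)MR², giving k ≡ I/(MR²) = 0.4.
Along the incline Mg sinθ − f = Ma, and torque about the center fR = Iα = kMR²(a/R) gives f = kMa.
Combining, a = g sinθ/(1+k) and f = kMa = kMg sinθ/(1+k).
f = 0.4 × 1.09 × 9.8 × sin17.5° / 1.4 ≈ 0.918 N.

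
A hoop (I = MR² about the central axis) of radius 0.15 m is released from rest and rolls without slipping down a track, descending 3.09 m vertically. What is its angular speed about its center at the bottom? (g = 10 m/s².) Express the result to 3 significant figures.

The moment of inertia is MR², giving k ≡ I/(MR²) = 1.
Pure rolling means v = ωR; then KE = ½Mv² + ½I(v/R)² = ½(1+k)Mv² = Mv².
Energy conservation Mgh = ½(1+k)Mv² gives v = √(2gh/(1+k)) = √(2 × 10 × 3.09 / 2) = 5.559 m/s.
The angular speed follows from ω = v/R = 5.559/0.15 ≈ 37.1 rad/s.

ω ≈ 37.1 rad/s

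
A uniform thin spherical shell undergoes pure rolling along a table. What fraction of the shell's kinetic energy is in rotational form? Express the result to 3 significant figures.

The moment of inertia is (2/3)MR², giving k ≡ I/(MR²) = 2/3.
With ω = v/R, KE_trans = ½Mv² and KE_rot = ½Iω² = ½kMv², so KE_total = ½(1+k)Mv².
The rotational fraction is therefore k/(1+k) = (2/3)/1.667 ≈ 0.400.

fraction ≈ 0.400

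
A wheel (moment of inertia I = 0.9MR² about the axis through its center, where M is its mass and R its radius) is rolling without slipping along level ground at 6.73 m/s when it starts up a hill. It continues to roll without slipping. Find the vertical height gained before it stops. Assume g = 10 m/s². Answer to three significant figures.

h ≈ 4.30 m

With I = 0.9MR², the ratio k = I/(MR²) is 0.9.
Pure rolling means v = ωR; then KE = ½Mv² + ½I(v/R)² = ½(1+k)Mv² = (19/20)Mv².
At the top the kinetic energy is zero, so (19/20)Mv₀² = Mgh.
Thus h = (1+k)v₀²/(2g) = 1.9 × 6.73² / (2 × 10) ≈ 4.30 m.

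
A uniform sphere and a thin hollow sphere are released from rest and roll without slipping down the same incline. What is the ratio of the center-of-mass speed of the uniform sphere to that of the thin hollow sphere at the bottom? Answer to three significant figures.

v_ratio ≈ 1.09

Each satisfies Mgh = ½(1+k)Mv² with k = I/(MR²), so v ∝ 1/√(1+k).
For the uniform sphere k = 0.4; for the thin hollow sphere k = 2/3.
v₁/v₂ = √((1+k₂)/(1+k₁)) = √(1.667/1.4) ≈ 1.09.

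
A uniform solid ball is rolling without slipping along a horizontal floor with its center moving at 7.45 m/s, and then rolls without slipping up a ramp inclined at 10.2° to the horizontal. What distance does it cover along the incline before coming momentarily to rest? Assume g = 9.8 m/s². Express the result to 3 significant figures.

The moment of inertia is (2/5)MR², giving k ≡ I/(MR²) = 0.4.
The rolling condition ω = v/R makes the rotational term ½I(v/R)² = ½kMv², so KE_total = ½(1+k)Mv² = (7/10)Mv².
Setting this equal to Mgh gives the vertical rise h = (1+k)v₀²/(2g) = 1.4×7.45²/(2×9.8) = 3.964 m.
The distance along the slope is d = h/sinθ = 3.964/sin10.2° ≈ 22.4 m.

d ≈ 22.4 m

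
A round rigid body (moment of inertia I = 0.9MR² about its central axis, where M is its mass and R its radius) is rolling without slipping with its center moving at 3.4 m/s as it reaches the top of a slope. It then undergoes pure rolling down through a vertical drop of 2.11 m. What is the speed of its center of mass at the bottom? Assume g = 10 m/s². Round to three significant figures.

v ≈ 5.81 m/s

The moment of inertia is 0.9MR², giving k ≡ I/(MR²) = 0.9.
Since it rolls without slipping, ω = v/R and KE = ½Mv² + ½Iω² = ½(1+k)Mv² = (19/20)Mv².
Energy conservation: (19/20)Mv₀² + Mgh = (19/20)Mv², so v² = v₀² + 2gh/(1+k).
v = √(3.4² + 2×10×2.11/1.9) = √33.77 ≈ 5.81 m/s.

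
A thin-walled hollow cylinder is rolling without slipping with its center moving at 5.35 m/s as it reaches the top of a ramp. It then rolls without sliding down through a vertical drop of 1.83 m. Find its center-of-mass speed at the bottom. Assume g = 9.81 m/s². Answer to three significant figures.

Here I = MR², so the shape factor k = I/(MR²) = 1.
Rolling without slipping gives ω = v/R, so the total kinetic energy is ½Mv² + ½Iω² = ½(1+k)Mv² = Mv².
Conserving energy between top and bottom: Mv² = Mv₀² + Mgh, hence v² = v₀² + 2gh/(1+k).
v = √(5.35² + 2×9.81×1.83/2) = √46.57 ≈ 6.82 m/s.

v ≈ 6.82 m/s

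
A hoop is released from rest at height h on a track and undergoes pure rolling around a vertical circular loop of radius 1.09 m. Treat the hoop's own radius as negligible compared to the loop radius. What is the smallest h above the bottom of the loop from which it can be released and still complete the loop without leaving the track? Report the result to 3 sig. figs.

Here I = MR², so the shape factor k = I/(MR²) = 1.
At the top, contact is just lost when gravity alone supplies the centripetal force: Mg = Mv_top²/r, i.e. v_top² = gr.
With ω = v/R, the kinetic energy at speed v is ½(1+k)Mv² = Mv².
Energy conservation from release (height h) to the top (height 2r): Mgh = Mg(2r) + M·gr.
Thus h_min = 2r + (1+k)r/2 = r(2 + 2/2) = 1.09 × 3 ≈ 3.27 m.

h_min ≈ 3.27 m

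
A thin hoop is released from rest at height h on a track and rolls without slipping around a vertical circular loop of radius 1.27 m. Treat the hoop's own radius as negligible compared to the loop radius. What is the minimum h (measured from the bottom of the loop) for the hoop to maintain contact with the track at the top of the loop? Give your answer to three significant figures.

h_min ≈ 3.81 m

For this body I = MR², i.e. k = I/(MR²) = 1.
At the top of the loop, the minimum-contact condition is Mg = Mv_top²/r, so v_top² = gr.
With ω = v/R, the kinetic energy at speed v is ½(1+k)Mv² = Mv².
Energy conservation from release (height h) to the top (height 2r): Mgh = Mg(2r) + M·gr.
Thus h_min = 2r + (1+k)r/2 = r(2 + 2/2) = 1.27 × 3 ≈ 3.81 m.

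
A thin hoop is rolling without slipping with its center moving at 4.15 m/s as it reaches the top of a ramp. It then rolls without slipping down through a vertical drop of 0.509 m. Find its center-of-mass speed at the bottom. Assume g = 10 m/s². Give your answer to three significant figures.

Here I = MR², so the shape factor k = I/(MR²) = 1.
Since it rolls without slipping, ω = v/R and KE = ½Mv² + ½Iω² = ½(1+k)Mv² = Mv².
Energy conservation: Mv₀² + Mgh = Mv², so v² = v₀² + 2gh/(1+k).
v = √(4.15² + 2×10×0.509/2) = √22.31 ≈ 4.72 m/s.

v ≈ 4.72 m/s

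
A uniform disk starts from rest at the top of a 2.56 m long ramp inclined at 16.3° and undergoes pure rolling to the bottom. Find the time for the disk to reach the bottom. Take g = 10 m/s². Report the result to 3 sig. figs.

For this body I = (1/2)MR², i.e. k = I/(MR²) = 0.5.
Newton's second law down the slope: Mg sinθ − f = Ma. The torque equation fR = Iα (with α = a/R) gives f = kMa.
Hence a = g sinθ/(1+k) = 10×sin16.3°/1.5 = 1.871 m/s².
With constant a from rest, t = √(2L/a) = √(2·2.56/1.871) ≈ 1.65 s.

t ≈ 1.65 s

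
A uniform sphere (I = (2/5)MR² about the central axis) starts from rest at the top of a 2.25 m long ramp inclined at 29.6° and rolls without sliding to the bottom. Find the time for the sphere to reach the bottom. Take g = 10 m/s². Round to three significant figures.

t ≈ 1.13 s

Here I = (2/5)MR², so the shape factor k = I/(MR²) = 0.4.
Newton's second law down the slope: Mg sinθ − f = Ma. The torque equation fR = Iα (with α = a/R) gives f = kMa.
Hence a = g sinθ/(1+k) = 10×sin29.6°/1.4 = 3.528 m/s².
Starting from rest, L = ½at², so t = √(2L/a) = √(2×2.25/3.528) ≈ 1.13 s.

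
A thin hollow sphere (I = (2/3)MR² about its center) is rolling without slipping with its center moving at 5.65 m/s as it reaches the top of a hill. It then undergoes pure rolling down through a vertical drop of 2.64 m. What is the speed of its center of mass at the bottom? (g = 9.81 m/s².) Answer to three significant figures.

For this body I = (2/3)MR², i.e. k = I/(MR²) = 2/3.
Pure rolling means v = ωR; then KE = ½Mv² + ½I(v/R)² = ½(1+k)Mv² = (5/6)Mv².
Energy conservation: (5/6)Mv₀² + Mgh = (5/6)Mv², so v² = v₀² + 2gh/(1+k).
v = √(5.65² + 2×9.81×2.64/1.667) = √63 ≈ 7.94 m/s.

v ≈ 7.94 m/s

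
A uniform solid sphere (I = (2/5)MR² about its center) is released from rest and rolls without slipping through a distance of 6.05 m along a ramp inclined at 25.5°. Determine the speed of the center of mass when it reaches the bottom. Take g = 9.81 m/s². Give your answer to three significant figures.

v ≈ 6.04 m/s

With I = (2/5)MR², the ratio k = I/(MR²) is 0.4.
Pure rolling means v = ωR; then KE = ½Mv² + ½I(v/R)² = ½(1+k)Mv² = (7/10)Mv².
The vertical drop is h = L sinθ = 6.05 × sin25.5° = 2.605 m.
Energy conservation: Mgh = (7/10)Mv², so v = √(2gh/(1+k)) = √(2 × 9.81 × 2.605 / 1.4) ≈ 6.04 m/s.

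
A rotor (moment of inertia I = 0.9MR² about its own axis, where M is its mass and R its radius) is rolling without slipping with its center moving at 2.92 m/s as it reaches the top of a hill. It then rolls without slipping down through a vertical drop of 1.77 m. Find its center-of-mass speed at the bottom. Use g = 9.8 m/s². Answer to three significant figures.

Here I = 0.9MR², so the shape factor k = I/(MR²) = 0.9.
The rolling condition ω = v/R makes the rotational term ½I(v/R)² = ½kMv², so KE_total = ½(1+k)Mv² = (19/20)Mv².
Energy conservation: (19/20)Mv₀² + Mgh = (19/20)Mv², so v² = v₀² + 2gh/(1+k).
v = √(2.92² + 2×9.8×1.77/1.9) = √26.79 ≈ 5.18 m/s.

v ≈ 5.18 m/s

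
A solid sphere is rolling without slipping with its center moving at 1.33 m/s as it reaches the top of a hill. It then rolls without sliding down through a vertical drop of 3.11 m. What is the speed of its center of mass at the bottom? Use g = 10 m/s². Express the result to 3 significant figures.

Here I = (2/5)MR², so the shape factor k = I/(MR²) = 0.4.
The rolling condition ω = v/R makes the rotational term ½I(v/R)² = ½kMv², so KE_total = ½(1+k)Mv² = (7/10)Mv².
Conserving energy between top and bottom: (7/10)Mv² = (7/10)Mv₀² + Mgh, hence v² = v₀² + 2gh/(1+k).
v = √(1.33² + 2×10×3.11/1.4) = √46.2 ≈ 6.80 m/s.

v ≈ 6.80 m/s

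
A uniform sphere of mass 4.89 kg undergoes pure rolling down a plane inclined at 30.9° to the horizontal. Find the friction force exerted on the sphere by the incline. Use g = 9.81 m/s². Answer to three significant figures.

For this body I = (2/5)MR², i.e. k = I/(MR²) = 0.4.
Newton's second law down the slope: Mg sinθ − f = Ma. The torque equation fR = Iα (with α = a/R) gives f = kMa.
Combining, a = g sinθ/(1+k) and f = kMa = kMg sinθ/(1+k).
f = 0.4 × 4.89 × 9.81 × sin30.9° / 1.4 ≈ 7.04 N.

f ≈ 7.04 N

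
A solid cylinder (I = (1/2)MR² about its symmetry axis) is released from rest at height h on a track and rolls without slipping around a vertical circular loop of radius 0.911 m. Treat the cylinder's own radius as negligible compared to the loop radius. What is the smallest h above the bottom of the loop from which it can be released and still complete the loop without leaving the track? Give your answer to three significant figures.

h_min ≈ 2.51 m

With I = (1/2)MR², the ratio k = I/(MR²) is 0.5.
At the top, contact is just lost when gravity alone supplies the centripetal force: Mg = Mv_top²/r, i.e. v_top² = gr.
With ω = v/R, the kinetic energy at speed v is ½(1+k)Mv² = (3/4)Mv².
Energy conservation from release (height h) to the top (height 2r): Mgh = Mg(2r) + (3/4)M·gr.
Thus h_min = 2r + (1+k)r/2 = r(2 + 1.5/2) = 0.911 × 2.75 ≈ 2.51 m.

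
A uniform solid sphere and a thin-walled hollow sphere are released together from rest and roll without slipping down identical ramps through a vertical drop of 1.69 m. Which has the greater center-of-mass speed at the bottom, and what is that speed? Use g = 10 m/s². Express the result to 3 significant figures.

the uniform solid sphere, at v ≈ 4.91 m/s

For rolling without slipping, Mgh = ½(1+k)Mv² where k = I/(MR²), so v = √(2gh/(1+k)).
Uniform solid sphere: k = 0.4, giving v = √(2×10×1.69/1.4) = 4.914 m/s.
Thin-walled hollow sphere: k = 2/3, giving v = √(2×10×1.69/1.667) = 4.503 m/s.
The smaller k wins: the uniform solid sphere, at ≈ 4.91 m/s.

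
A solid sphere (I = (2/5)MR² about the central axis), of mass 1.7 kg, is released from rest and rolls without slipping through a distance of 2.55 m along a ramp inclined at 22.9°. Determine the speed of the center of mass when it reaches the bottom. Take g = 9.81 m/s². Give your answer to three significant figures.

Here I = (2/5)MR², so the shape factor k = I/(MR²) = 0.4.
The rolling condition ω = v/R makes the rotational term ½I(v/R)² = ½kMv², so KE_total = ½(1+k)Mv² = (7/10)Mv².
The vertical drop is h = L sinθ = 2.55 × sin22.9° = 0.9923 m.
Setting Mgh = (7/10)Mv² gives v = √(2gh/(1+k)) = √(2·9.81·0.9923/1.4) ≈ 3.73 m/s.

v ≈ 3.73 m/s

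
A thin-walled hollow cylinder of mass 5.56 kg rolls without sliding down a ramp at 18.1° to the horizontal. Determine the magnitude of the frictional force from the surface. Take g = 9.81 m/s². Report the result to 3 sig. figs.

f ≈ 8.47 N

For this body I = MR², i.e. k = I/(MR²) = 1.
Along the incline Mg sinθ − f = Ma, and torque about the center fR = Iα = kMR²(a/R) gives f = kMa.
Combining, a = g sinθ/(1+k) and f = kMa = kMg sinθ/(1+k).
f = 1 × 5.56 × 9.81 × sin18.1° / 2 ≈ 8.47 N.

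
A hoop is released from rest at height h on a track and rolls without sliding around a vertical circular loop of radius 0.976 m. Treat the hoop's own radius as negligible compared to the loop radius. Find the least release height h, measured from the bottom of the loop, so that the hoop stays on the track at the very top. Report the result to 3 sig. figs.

h_min ≈ 2.93 m

With I = MR², the ratio k = I/(MR²) is 1.
At the top, contact is just lost when gravity alone supplies the centripetal force: Mg = Mv_top²/r, i.e. v_top² = gr.
With ω = v/R, the kinetic energy at speed v is ½(1+k)Mv² = Mv².
Energy conservation from release (height h) to the top (height 2r): Mgh = Mg(2r) + M·gr.
Thus h_min = 2r + (1+k)r/2 = r(2 + 2/2) = 0.976 × 3 ≈ 2.93 m.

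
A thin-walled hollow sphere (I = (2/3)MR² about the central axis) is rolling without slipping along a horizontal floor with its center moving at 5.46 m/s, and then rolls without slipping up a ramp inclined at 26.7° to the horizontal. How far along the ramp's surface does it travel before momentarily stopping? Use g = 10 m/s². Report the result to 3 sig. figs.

For this body I = (2/3)MR², i.e. k = I/(MR²) = 2/3.
Since it rolls without slipping, ω = v/R and KE = ½Mv² + ½Iω² = ½(1+k)Mv² = (5/6)Mv².
Setting this equal to Mgh gives the vertical rise h = (1+k)v₀²/(2g) = 1.667×5.46²/(2×10) = 2.484 m.
Along the incline, d = h/sinθ = 2.484/sin26.7° ≈ 5.53 m.

d ≈ 5.53 m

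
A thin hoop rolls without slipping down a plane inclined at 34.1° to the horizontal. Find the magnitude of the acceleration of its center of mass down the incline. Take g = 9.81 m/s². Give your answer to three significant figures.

For this body I = MR², i.e. k = I/(MR²) = 1.
Newton's second law down the slope: Mg sinθ − f = Ma. The torque equation fR = Iα (with α = a/R) gives f = kMa.
Eliminating f: Mg sinθ = (1+k)Ma, so a = g sinθ/(1+k) = 9.81 × sin34.1° / 2 ≈ 2.75 m/s².

a ≈ 2.75 m/s²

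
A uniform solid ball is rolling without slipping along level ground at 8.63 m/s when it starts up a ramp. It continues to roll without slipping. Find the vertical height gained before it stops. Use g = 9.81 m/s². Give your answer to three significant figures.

Here I = (2/5)MR², so the shape factor k = I/(MR²) = 0.4.
The rolling condition ω = v/R makes the rotational term ½I(v/R)² = ½kMv², so KE_total = ½(1+k)Mv² = (7/10)Mv².
At the top the kinetic energy is zero, so (7/10)Mv₀² = Mgh.
Thus h = (1+k)v₀²/(2g) = 1.4 × 8.63² / (2 × 9.81) ≈ 5.31 m.

h ≈ 5.31 m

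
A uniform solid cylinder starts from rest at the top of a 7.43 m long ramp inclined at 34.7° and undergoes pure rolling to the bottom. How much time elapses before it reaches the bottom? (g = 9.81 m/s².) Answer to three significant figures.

For this body I = (1/2)MR², i.e. k = I/(MR²) = 0.5.
Translational: Mg sinθ − f = Ma. Rotational about the CM: fR = Iα = kMRa, so f = kMa.
Hence a = g sinθ/(1+k) = 9.81×sin34.7°/1.5 = 3.723 m/s².
Starting from rest, L = ½at², so t = √(2L/a) = √(2×7.43/3.723) ≈ 2.00 s.

t ≈ 2.00 s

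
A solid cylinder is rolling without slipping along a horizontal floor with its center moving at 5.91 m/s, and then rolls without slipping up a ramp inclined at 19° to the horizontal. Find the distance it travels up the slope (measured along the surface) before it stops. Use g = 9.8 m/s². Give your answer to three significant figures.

d ≈ 8.21 m

For this body I = (1/2)MR², i.e. k = I/(MR²) = 0.5.
Rolling without slipping gives ω = v/R, so the total kinetic energy is ½Mv² + ½Iω² = ½(1+k)Mv² = (3/4)Mv².
Setting this equal to Mgh gives the vertical rise h = (1+k)v₀²/(2g) = 1.5×5.91²/(2×9.8) = 2.673 m.
Along the incline, d = h/sinθ = 2.673/sin19° ≈ 8.21 m.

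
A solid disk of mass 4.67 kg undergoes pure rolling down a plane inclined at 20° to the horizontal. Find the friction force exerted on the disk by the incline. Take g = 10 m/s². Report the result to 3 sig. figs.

With I = (1/2)MR², the ratio k = I/(MR²) is 0.5.
Along the incline Mg sinθ − f = Ma, and torque about the center fR = Iα = kMR²(a/R) gives f = kMa.
Combining, a = g sinθ/(1+k) and f = kMa = kMg sinθ/(1+k).
f = 0.5 × 4.67 × 10 × sin20° / 1.5 ≈ 5.32 N.

f ≈ 5.32 N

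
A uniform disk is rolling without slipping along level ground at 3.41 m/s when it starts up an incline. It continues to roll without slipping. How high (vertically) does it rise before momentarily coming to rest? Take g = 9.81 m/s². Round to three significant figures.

h ≈ 0.889 m

The moment of inertia is (1/2)MR², giving k ≡ I/(MR²) = 0.5.
Since it rolls without slipping, ω = v/R and KE = ½Mv² + ½Iω² = ½(1+k)Mv² = (3/4)Mv².
At the top the kinetic energy is zero, so (3/4)Mv₀² = Mgh.
Thus h = (1+k)v₀²/(2g) = 1.5 × 3.41² / (2 × 9.81) ≈ 0.889 m.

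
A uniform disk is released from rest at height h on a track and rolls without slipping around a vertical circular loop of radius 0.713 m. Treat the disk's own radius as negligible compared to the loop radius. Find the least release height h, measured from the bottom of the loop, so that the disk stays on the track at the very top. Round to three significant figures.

Here I = (1/2)MR², so the shape factor k = I/(MR²) = 0.5.
At the top, contact is just lost when gravity alone supplies the centripetal force: Mg = Mv_top²/r, i.e. v_top² = gr.
With ω = v/R, the kinetic energy at speed v is ½(1+k)Mv² = (3/4)Mv².
Energy conservation from release (height h) to the top (height 2r): Mgh = Mg(2r) + (3/4)M·gr.
Thus h_min = 2r + (1+k)r/2 = r(2 + 1.5/2) = 0.713 × 2.75 ≈ 1.96 m.

h_min ≈ 1.96 m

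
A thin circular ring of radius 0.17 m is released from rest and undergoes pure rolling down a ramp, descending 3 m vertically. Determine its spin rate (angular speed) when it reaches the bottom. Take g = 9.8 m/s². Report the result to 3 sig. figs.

The moment of inertia is MR², giving k ≡ I/(MR²) = 1.
Since it rolls without slipping, ω = v/R and KE = ½Mv² + ½Iω² = ½(1+k)Mv² = Mv².
Energy conservation Mgh = ½(1+k)Mv² gives v = √(2gh/(1+k)) = √(2 × 9.8 × 3 / 2) = 5.422 m/s.
Then ω = v/R = 5.422 / 0.17 ≈ 31.9 rad/s.

ω ≈ 31.9 rad/s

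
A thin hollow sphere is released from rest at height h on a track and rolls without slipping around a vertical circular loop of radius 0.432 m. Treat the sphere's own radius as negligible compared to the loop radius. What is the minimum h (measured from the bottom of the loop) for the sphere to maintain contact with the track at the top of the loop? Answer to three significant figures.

For this body I = (2/3)MR², i.e. k = I/(MR²) = 2/3.
At the top, contact is just lost when gravity alone supplies the centripetal force: Mg = Mv_top²/r, i.e. v_top² = gr.
With ω = v/R, the kinetic energy at speed v is ½(1+k)Mv² = (5/6)Mv².
Energy conservation from release (height h) to the top (height 2r): Mgh = Mg(2r) + (5/6)M·gr.
Thus h_min = 2r + (1+k)r/2 = r(2 + 1.667/2) = 0.432 × 2.833 ≈ 1.22 m.

h_min ≈ 1.22 m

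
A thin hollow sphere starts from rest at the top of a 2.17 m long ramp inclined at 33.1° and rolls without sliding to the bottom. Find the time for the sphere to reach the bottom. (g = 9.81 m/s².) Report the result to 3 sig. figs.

t ≈ 1.16 s

The moment of inertia is (2/3)MR², giving k ≡ I/(MR²) = 2/3.
Newton's second law down the slope: Mg sinθ − f = Ma. The torque equation fR = Iα (with α = a/R) gives f = kMa.
Hence a = g sinθ/(1+k) = 9.81×sin33.1°/1.667 = 3.214 m/s².
With constant a from rest, t = √(2L/a) = √(2·2.17/3.214) ≈ 1.16 s.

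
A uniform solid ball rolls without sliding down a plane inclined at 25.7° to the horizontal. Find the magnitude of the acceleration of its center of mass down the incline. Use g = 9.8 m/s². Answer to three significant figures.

a ≈ 3.04 m/s²

For this body I = (2/5)MR², i.e. k = I/(MR²) = 0.4.
Along the incline Mg sinθ − f = Ma, and torque about the center fR = Iα = kMR²(a/R) gives f = kMa.
Eliminating f: Mg sinθ = (1+k)Ma, so a = g sinθ/(1+k) = 9.8 × sin25.7° / 1.4 ≈ 3.04 m/s².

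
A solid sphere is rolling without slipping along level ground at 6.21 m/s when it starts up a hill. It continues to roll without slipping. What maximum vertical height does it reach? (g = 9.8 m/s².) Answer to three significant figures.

For this body I = (2/5)MR², i.e. k = I/(MR²) = 0.4.
Pure rolling means v = ωR; then KE = ½Mv² + ½I(v/R)² = ½(1+k)Mv² = (7/10)Mv².
At the top the kinetic energy is zero, so (7/10)Mv₀² = Mgh.
Thus h = (1+k)v₀²/(2g) = 1.4 × 6.21² / (2 × 9.8) ≈ 2.75 m.

h ≈ 2.75 m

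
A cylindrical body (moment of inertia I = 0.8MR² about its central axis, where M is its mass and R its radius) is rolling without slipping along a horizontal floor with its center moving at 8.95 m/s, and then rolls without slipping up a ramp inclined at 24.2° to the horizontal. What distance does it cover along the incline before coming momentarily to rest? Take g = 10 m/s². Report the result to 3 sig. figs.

With I = 0.8MR², the ratio k = I/(MR²) is 0.8.
Since it rolls without slipping, ω = v/R and KE = ½Mv² + ½Iω² = ½(1+k)Mv² = (9/10)Mv².
Setting this equal to Mgh gives the vertical rise h = (1+k)v₀²/(2g) = 1.8×8.95²/(2×10) = 7.209 m.
Along the incline, d = h/sinθ = 7.209/sin24.2° ≈ 17.6 m.

d ≈ 17.6 m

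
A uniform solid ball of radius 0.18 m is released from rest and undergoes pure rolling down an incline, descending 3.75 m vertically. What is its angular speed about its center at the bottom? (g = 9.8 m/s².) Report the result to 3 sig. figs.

Here I = (2/5)MR², so the shape factor k = I/(MR²) = 0.4.
Since it rolls without slipping, ω = v/R and KE = ½Mv² + ½Iω² = ½(1+k)Mv² = (7/10)Mv².
Energy conservation Mgh = ½(1+k)Mv² gives v = √(2gh/(1+k)) = √(2 × 9.8 × 3.75 / 1.4) = 7.246 m/s.
The angular speed follows from ω = v/R = 7.246/0.18 ≈ 40.3 rad/s.

ω ≈ 40.3 rad/s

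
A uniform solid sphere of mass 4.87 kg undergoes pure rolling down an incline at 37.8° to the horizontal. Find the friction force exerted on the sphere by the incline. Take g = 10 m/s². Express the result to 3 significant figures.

f ≈ 8.53 N

The moment of inertia is (2/5)MR², giving k ≡ I/(MR²) = 0.4.
Translational: Mg sinθ − f = Ma. Rotational about the CM: fR = Iα = kMRa, so f = kMa.
Combining, a = g sinθ/(1+k) and f = kMa = kMg sinθ/(1+k).
f = 0.4 × 4.87 × 10 × sin37.8° / 1.4 ≈ 8.53 N.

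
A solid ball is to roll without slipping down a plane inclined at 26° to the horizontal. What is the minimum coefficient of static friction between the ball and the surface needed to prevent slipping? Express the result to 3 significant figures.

μ_min ≈ 0.139

The moment of inertia is (2/5)MR², giving k ≡ I/(MR²) = 0.4.
Along the incline Mg sinθ − f = Ma, and torque about the center fR = Iα = kMR²(a/R) gives f = kMa.
These give a = g sinθ/(1+k) and the required friction f = kMg sinθ/(1+k).
With N = Mg cosθ, the no-slip condition f ≤ μN gives μ_min = f/N = k tanθ/(1+k).
μ_min = 0.4 × tan26° / 1.4 ≈ 0.139.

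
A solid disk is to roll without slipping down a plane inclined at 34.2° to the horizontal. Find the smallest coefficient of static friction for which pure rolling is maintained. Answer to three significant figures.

μ_min ≈ 0.227

For this body I = (1/2)MR², i.e. k = I/(MR²) = 0.5.
Along the incline Mg sinθ − f = Ma, and torque about the center fR = Iα = kMR²(a/R) gives f = kMa.
These give a = g sinθ/(1+k) and the required friction f = kMg sinθ/(1+k).
The normal force is N = Mg cosθ, so μ_min = f/N = k tanθ/(1+k).
μ_min = 0.5 × tan34.2° / 1.5 ≈ 0.227.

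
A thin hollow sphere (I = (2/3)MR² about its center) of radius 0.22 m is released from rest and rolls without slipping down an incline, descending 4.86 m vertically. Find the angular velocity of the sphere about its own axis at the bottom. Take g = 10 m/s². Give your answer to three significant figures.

ω ≈ 34.7 rad/s

The moment of inertia is (2/3)MR², giving k ≡ I/(MR²) = 2/3.
Since it rolls without slipping, ω = v/R and KE = ½Mv² + ½Iω² = ½(1+k)Mv² = (5/6)Mv².
Energy conservation Mgh = ½(1+k)Mv² gives v = √(2gh/(1+k)) = √(2 × 10 × 4.86 / 1.667) = 7.637 m/s.
Then ω = v/R = 7.637 / 0.22 ≈ 34.7 rad/s.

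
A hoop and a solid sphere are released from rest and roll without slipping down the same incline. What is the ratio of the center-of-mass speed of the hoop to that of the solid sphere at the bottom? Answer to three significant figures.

v_ratio ≈ 0.837

Each satisfies Mgh = ½(1+k)Mv² with k = I/(MR²), so v ∝ 1/√(1+k).
For the hoop k = 1; for the solid sphere k = 0.4.
v₁/v₂ = √((1+k₂)/(1+k₁)) = √(1.4/2) ≈ 0.837.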